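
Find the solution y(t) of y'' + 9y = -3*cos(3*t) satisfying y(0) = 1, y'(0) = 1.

y = sin(3*t)/3 - t*sin(3*t)/2 + cos(3*t)

Characteristic equation r² + 9 = 0 has discriminant (0)² - 4·(9) = -36 < 0, so r = ± 3i.
Hence y_h = C1*cos(3*t) + C2*sin(3*t).
Since ±3i are characteristic roots, multiply the trial by t. Try y_p = t*(A*cos(3*t) + B*sin(3*t)). Substituting and equating the coefficients of cos(3t) and sin(3t) gives A = 0, B = -1/2, so y_p = -t*sin(3*t)/2.
General solution: y = C1*cos(3*t) + C2*sin(3*t) - t*sin(3*t)/2.
Apply the initial conditions: y(0) = C1 = 1 and y'(0) = 3*C2 = 1. Solving gives C1 = 1, C2 = 1/3.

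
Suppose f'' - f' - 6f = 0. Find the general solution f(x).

Characteristic equation r² - r - 6 = 0 factors as (r + 2)(r - 3) = 0, so r = -2, 3.
Hence f_h = C1*exp(-2*x) + C2*exp(3*x).

f = C1*exp(-2*x) + C2*exp(3*x)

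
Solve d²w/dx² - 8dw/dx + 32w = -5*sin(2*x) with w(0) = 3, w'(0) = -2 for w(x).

Characteristic equation r² - 8r + 32 = 0 has discriminant (-8)² - 4·(32) = -64 < 0, so r = 4 ± 4i.
Hence w_h = C1*cos(4*x)*exp(4*x) + C2*exp(4*x)*sin(4*x).
Try w_p = A*cos(2*x) + B*sin(2*x). Substituting and equating the coefficients of cos(2x) and sin(2x) gives A = -1/13, B = -7/52, so w_p = -7*sin(2*x)/52 - cos(2*x)/13.
General solution: w = -7*sin(2*x)/52 - cos(2*x)/13 + C1*cos(4*x)*exp(4*x) + C2*exp(4*x)*sin(4*x).
Apply the initial conditions: w(0) = -1/13 + C1 = 3 and w'(0) = -7/26 + 4*C1 + 4*C2 = -2. Solving gives C1 = 40/13, C2 = -365/104.

w = -7*sin(2*x)/52 - cos(2*x)/13 - 365*exp(4*x)*sin(4*x)/104 + 40*cos(4*x)*exp(4*x)/13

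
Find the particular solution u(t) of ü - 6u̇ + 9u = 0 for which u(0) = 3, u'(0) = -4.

u = 3*exp(3*t) - 13*t*exp(3*t)

Characteristic equation r² - 6r + 9 = 0 has discriminant (-6)² - 4·(9) = 0, so r = 3 is a repeated root.
Hence u_h = (C1 + C2*t)*exp(3*t).
Apply the initial conditions: u(0) = C1 = 3 and u'(0) = C2 + 3*C1 = -4. Solving gives C1 = 3, C2 = -13.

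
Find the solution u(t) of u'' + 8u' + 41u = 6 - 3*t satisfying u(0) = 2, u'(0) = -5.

u = 270/1681 - 3*t/41 + 3092*cos(5*t)*exp(-4*t)/1681 + 4086*exp(-4*t)*sin(5*t)/8405

Characteristic equation r² + 8r + 41 = 0 has discriminant (8)² - 4·(41) = -100 < 0, so r = -4 ± 5i.
Hence u_h = C1*cos(5*t)*exp(-4*t) + C2*exp(-4*t)*sin(5*t).
For the particular solution try u_p = A0 + A1*t. Substituting and matching coefficients of each power of t gives A0 = 270/1681, A1 = -3/41, so u_p = 270/1681 - 3*t/41.
General solution: u = 270/1681 - 3*t/41 + C1*cos(5*t)*exp(-4*t) + C2*exp(-4*t)*sin(5*t).
Apply the initial conditions: u(0) = 270/1681 + C1 = 2 and u'(0) = -3/41 - 4*C1 + 5*C2 = -5. Solving gives C1 = 3092/1681, C2 = 4086/8405.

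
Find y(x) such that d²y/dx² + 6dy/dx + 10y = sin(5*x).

Characteristic equation r² + 6r + 10 = 0 has discriminant (6)² - 4·(10) = -4 < 0, so r = -3 ± i.
Hence y_h = C1*cos(x)*exp(-3*x) + C2*exp(-3*x)*sin(x).
Try y_p = A*cos(5*x) + B*sin(5*x). Substituting and equating the coefficients of cos(5x) and sin(5x) gives A = -2/75, B = -1/75, so y_p = -2*cos(5*x)/75 - sin(5*x)/75.

y = -2*cos(5*x)/75 - sin(5*x)/75 + C1*cos(x)*exp(-3*x) + C2*exp(-3*x)*sin(x)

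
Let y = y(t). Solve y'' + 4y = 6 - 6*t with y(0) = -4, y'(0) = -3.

Characteristic equation r² + 4 = 0 has discriminant (0)² - 4·(4) = -16 < 0, so r = ± 2i.
Hence y_h = C1*cos(2*t) + C2*sin(2*t).
For the particular solution try y_p = A0 + A1*t. Substituting and matching coefficients of each power of t gives A0 = 3/2, A1 = -3/2, so y_p = 3/2 - 3*t/2.
General solution: y = 3/2 - 3*t/2 + C1*cos(2*t) + C2*sin(2*t).
Apply the initial conditions: y(0) = 3/2 + C1 = -4 and y'(0) = -3/2 + 2*C2 = -3. Solving gives C1 = -11/2, C2 = -3/4.

y = 3/2 - 11*cos(2*t)/2 - 3*t/2 - 3*sin(2*t)/4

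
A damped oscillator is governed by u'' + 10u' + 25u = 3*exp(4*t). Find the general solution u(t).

u = exp(4*t)/27 + C1*exp(-5*t) + C2*t*exp(-5*t)

Characteristic equation r² + 10r + 25 = 0 has discriminant (10)² - 4·(25) = 0, so r = -5 is a repeated root.
Hence u_h = (C1 + C2*t)*exp(-5*t).
Try u_p = A*exp(4*t). Substituting into the equation and dividing by exp(4*t) gives A = 1/27, so u_p = exp(4*t)/27.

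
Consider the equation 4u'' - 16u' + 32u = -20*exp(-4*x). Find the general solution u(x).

Divide through by 4: u'' - 4u' + 8u = -5*exp(-4*x).
Characteristic equation r² - 4r + 8 = 0 has discriminant (-4)² - 4·(8) = -16 < 0, so r = 2 ± 2i.
Hence u_h = C1*cos(2*x)*exp(2*x) + C2*exp(2*x)*sin(2*x).
Try u_p = A*exp(-4*x). Substituting into the equation and dividing by exp(-4*x) gives A = -1/8, so u_p = -exp(-4*x)/8.

u = -exp(-4*x)/8 + C1*cos(2*x)*exp(2*x) + C2*exp(2*x)*sin(2*x)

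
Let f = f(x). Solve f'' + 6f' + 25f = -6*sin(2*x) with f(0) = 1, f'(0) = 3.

f = -14*sin(2*x)/65 + 8*cos(2*x)/65 + 57*cos(4*x)*exp(-3*x)/65 + 197*exp(-3*x)*sin(4*x)/130

Characteristic equation r² + 6r + 25 = 0 has discriminant (6)² - 4·(25) = -64 < 0, so r = -3 ± 4i.
Hence f_h = C1*cos(4*x)*exp(-3*x) + C2*exp(-3*x)*sin(4*x).
Try f_p = A*cos(2*x) + B*sin(2*x). Substituting and equating the coefficients of cos(2x) and sin(2x) gives A = 8/65, B = -14/65, so f_p = -14*sin(2*x)/65 + 8*cos(2*x)/65.
General solution: f = -14*sin(2*x)/65 + 8*cos(2*x)/65 + C1*cos(4*x)*exp(-3*x) + C2*exp(-3*x)*sin(4*x).
Apply the initial conditions: f(0) = 8/65 + C1 = 1 and f'(0) = -28/65 - 3*C1 + 4*C2 = 3. Solving gives C1 = 57/65, C2 = 197/130.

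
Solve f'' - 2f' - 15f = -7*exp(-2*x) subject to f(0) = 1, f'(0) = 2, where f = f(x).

f = exp(5*x)/2 - exp(-3*x)/2 + exp(-2*x)

Characteristic equation r² - 2r - 15 = 0 factors as (r - 5)(r + 3) = 0, so r = 5, -3.
Hence f_h = C1*exp(5*x) + C2*exp(-3*x).
Try f_p = A*exp(-2*x). Substituting into the equation and dividing by exp(-2*x) gives A = 1, so f_p = exp(-2*x).
General solution: f = C1*exp(5*x) + C2*exp(-3*x) + exp(-2*x).
Apply the initial conditions: f(0) = 1 + C1 + C2 = 1 and f'(0) = -2 - 3*C2 + 5*C1 = 2. Solving gives C1 = 1/2, C2 = -1/2.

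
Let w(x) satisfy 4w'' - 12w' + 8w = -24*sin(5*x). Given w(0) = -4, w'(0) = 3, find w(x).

w = -128*exp(x)/13 - 45*cos(5*x)/377 + 69*sin(5*x)/377 + 173*exp(2*x)/29

Divide through by 4: w'' - 3w' + 2w = -6*sin(5*x).
Characteristic equation r² - 3r + 2 = 0 factors as (r - 1)(r - 2) = 0, so r = 1, 2.
Hence w_h = C1*exp(x) + C2*exp(2*x).
Try w_p = A*cos(5*x) + B*sin(5*x). Substituting and equating the coefficients of cos(5x) and sin(5x) gives A = -45/377, B = 69/377, so w_p = -45*cos(5*x)/377 + 69*sin(5*x)/377.
General solution: w = -45*cos(5*x)/377 + 69*sin(5*x)/377 + C1*exp(x) + C2*exp(2*x).
Apply the initial conditions: w(0) = -45/377 + C1 + C2 = -4 and w'(0) = 345/377 + C1 + 2*C2 = 3. Solving gives C1 = -128/13, C2 = 173/29.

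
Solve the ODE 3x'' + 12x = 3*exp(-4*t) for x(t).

x = exp(-4*t)/20 + C1*cos(2*t) + C2*sin(2*t)

Divide through by 3: x'' + 4x = exp(-4*t).
Characteristic equation r² + 4 = 0 has discriminant (0)² - 4·(4) = -16 < 0, so r = ± 2i.
Hence x_h = C1*cos(2*t) + C2*sin(2*t).
Try x_p = A*exp(-4*t). Substituting into the equation and dividing by exp(-4*t) gives A = 1/20, so x_p = exp(-4*t)/20.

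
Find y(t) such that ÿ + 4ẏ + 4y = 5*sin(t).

y = -4*cos(t)/5 + 3*sin(t)/5 + C1*exp(-2*t) + C2*t*exp(-2*t)

Characteristic equation r² + 4r + 4 = 0 has discriminant (4)² - 4·(4) = 0, so r = -2 is a repeated root.
Hence y_h = (C1 + C2*t)*exp(-2*t).
Try y_p = A*cos(t) + B*sin(t). Substituting and equating the coefficients of cos(t) and sin(t) gives A = -4/5, B = 3/5, so y_p = -4*cos(t)/5 + 3*sin(t)/5.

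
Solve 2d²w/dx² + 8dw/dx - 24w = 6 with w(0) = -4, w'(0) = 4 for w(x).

Divide through by 2: w'' + 4w' - 12w = 3.
Characteristic equation r² + 4r - 12 = 0 factors as (r - 2)(r + 6) = 0, so r = 2, -6.
Hence w_h = C1*exp(2*x) + C2*exp(-6*x).
For the particular solution try w_p = A0. Substituting and matching coefficients of each power of x gives A0 = -1/4, so w_p = -1/4.
General solution: w = -1/4 + C1*exp(2*x) + C2*exp(-6*x).
Apply the initial conditions: w(0) = -1/4 + C1 + C2 = -4 and w'(0) = -6*C2 + 2*C1 = 4. Solving gives C1 = -37/16, C2 = -23/16.

w = -1/4 - 37*exp(2*x)/16 - 23*exp(-6*x)/16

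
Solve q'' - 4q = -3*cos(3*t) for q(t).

q = 3*cos(3*t)/13 + C1*exp(2*t) + C2*exp(-2*t)

Characteristic equation r² - 4 = 0 factors as (r - 2)(r + 2) = 0, so r = 2, -2.
Hence q_h = C1*exp(2*t) + C2*exp(-2*t).
Try q_p = A*cos(3*t) + B*sin(3*t). Substituting and equating the coefficients of cos(3t) and sin(3t) gives A = 3/13, B = 0, so q_p = 3*cos(3*t)/13.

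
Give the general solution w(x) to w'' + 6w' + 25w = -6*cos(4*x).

w = -16*sin(4*x)/73 - 6*cos(4*x)/73 + C1*cos(4*x)*exp(-3*x) + C2*exp(-3*x)*sin(4*x)

Characteristic equation r² + 6r + 25 = 0 has discriminant (6)² - 4·(25) = -64 < 0, so r = -3 ± 4i.
Hence w_h = C1*cos(4*x)*exp(-3*x) + C2*exp(-3*x)*sin(4*x).
Try w_p = A*cos(4*x) + B*sin(4*x). Substituting and equating the coefficients of cos(4x) and sin(4x) gives A = -6/73, B = -16/73, so w_p = -16*sin(4*x)/73 - 6*cos(4*x)/73.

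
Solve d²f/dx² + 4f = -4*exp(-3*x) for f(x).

Characteristic equation r² + 4 = 0 has discriminant (0)² - 4·(4) = -16 < 0, so r = ± 2i.
Hence f_h = C1*cos(2*x) + C2*sin(2*x).
Try f_p = A*exp(-3*x). Substituting into the equation and dividing by exp(-3*x) gives A = -4/13, so f_p = -4*exp(-3*x)/13.

f = -4*exp(-3*x)/13 + C1*cos(2*x) + C2*sin(2*x)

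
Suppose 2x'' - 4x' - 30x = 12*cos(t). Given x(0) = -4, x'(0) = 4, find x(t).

x = -111*exp(-3*t)/40 - 89*exp(5*t)/104 - 24*cos(t)/65 - 3*sin(t)/65

Divide through by 2: x'' - 2x' - 15x = 6*cos(t).
Characteristic equation r² - 2r - 15 = 0 factors as (r - 5)(r + 3) = 0, so r = 5, -3.
Hence x_h = C1*exp(5*t) + C2*exp(-3*t).
Try x_p = A*cos(t) + B*sin(t). Substituting and equating the coefficients of cos(t) and sin(t) gives A = -24/65, B = -3/65, so x_p = -24*cos(t)/65 - 3*sin(t)/65.
General solution: x = -24*cos(t)/65 - 3*sin(t)/65 + C1*exp(5*t) + C2*exp(-3*t).
Apply the initial conditions: x(0) = -24/65 + C1 + C2 = -4 and x'(0) = -3/65 - 3*C2 + 5*C1 = 4. Solving gives C1 = -89/104, C2 = -111/40.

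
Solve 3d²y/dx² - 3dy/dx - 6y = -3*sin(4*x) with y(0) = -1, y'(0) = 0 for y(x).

y = -10*exp(-x)/17 - 2*exp(2*x)/5 - cos(4*x)/85 + 9*sin(4*x)/170

Divide through by 3: y'' - y' - 2y = -sin(4*x).
Characteristic equation r² - r - 2 = 0 factors as (r - 2)(r + 1) = 0, so r = 2, -1.
Hence y_h = C1*exp(2*x) + C2*exp(-x).
Try y_p = A*cos(4*x) + B*sin(4*x). Substituting and equating the coefficients of cos(4x) and sin(4x) gives A = -1/85, B = 9/170, so y_p = -cos(4*x)/85 + 9*sin(4*x)/170.
General solution: y = -cos(4*x)/85 + 9*sin(4*x)/170 + C1*exp(2*x) + C2*exp(-x).
Apply the initial conditions: y(0) = -1/85 + C1 + C2 = -1 and y'(0) = 18/85 - C2 + 2*C1 = 0. Solving gives C1 = -2/5, C2 = -10/17.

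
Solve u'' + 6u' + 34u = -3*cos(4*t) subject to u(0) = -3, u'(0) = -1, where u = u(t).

u = -3*cos(4*t)/50 - 2*sin(4*t)/25 - 147*cos(5*t)*exp(-3*t)/50 - 19*exp(-3*t)*sin(5*t)/10

Characteristic equation r² + 6r + 34 = 0 has discriminant (6)² - 4·(34) = -100 < 0, so r = -3 ± 5i.
Hence u_h = C1*cos(5*t)*exp(-3*t) + C2*exp(-3*t)*sin(5*t).
Try u_p = A*cos(4*t) + B*sin(4*t). Substituting and equating the coefficients of cos(4t) and sin(4t) gives A = -3/50, B = -2/25, so u_p = -3*cos(4*t)/50 - 2*sin(4*t)/25.
General solution: u = -3*cos(4*t)/50 - 2*sin(4*t)/25 + C1*cos(5*t)*exp(-3*t) + C2*exp(-3*t)*sin(5*t).
Apply the initial conditions: u(0) = -3/50 + C1 = -3 and u'(0) = -8/25 - 3*C1 + 5*C2 = -1. Solving gives C1 = -147/50, C2 = -19/10.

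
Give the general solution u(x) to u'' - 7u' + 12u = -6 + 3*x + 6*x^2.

u = -7/72 + x**2/2 + 5*x/6 + C1*exp(4*x) + C2*exp(3*x)

Characteristic equation r² - 7r + 12 = 0 factors as (r - 4)(r - 3) = 0, so r = 4, 3.
Hence u_h = C1*exp(4*x) + C2*exp(3*x).
For the particular solution try u_p = A0 + A1*x + A2*x^2. Substituting and matching coefficients of each power of x gives A0 = -7/72, A1 = 5/6, A2 = 1/2, so u_p = -7/72 + x^2/2 + 5*x/6.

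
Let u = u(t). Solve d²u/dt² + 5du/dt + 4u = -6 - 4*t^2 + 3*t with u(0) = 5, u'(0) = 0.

u = -81/16 - t**2 - 109*exp(-4*t)/48 + 13*t/4 + 37*exp(-t)/3

Characteristic equation r² + 5r + 4 = 0 factors as (r + 4)(r + 1) = 0, so r = -4, -1.
Hence u_h = C1*exp(-4*t) + C2*exp(-t).
For the particular solution try u_p = A0 + A1*t + A2*t^2. Substituting and matching coefficients of each power of t gives A0 = -81/16, A1 = 13/4, A2 = -1, so u_p = -81/16 - t^2 + 13*t/4.
General solution: u = -81/16 - t^2 + 13*t/4 + C1*exp(-4*t) + C2*exp(-t).
Apply the initial conditions: u(0) = -81/16 + C1 + C2 = 5 and u'(0) = 13/4 - C2 - 4*C1 = 0. Solving gives C1 = -109/48, C2 = 37/3.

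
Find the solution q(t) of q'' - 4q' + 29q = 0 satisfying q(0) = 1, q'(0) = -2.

Characteristic equation r² - 4r + 29 = 0 has discriminant (-4)² - 4·(29) = -100 < 0, so r = 2 ± 5i.
Hence q_h = C1*cos(5*t)*exp(2*t) + C2*exp(2*t)*sin(5*t).
Apply the initial conditions: q(0) = C1 = 1 and q'(0) = 2*C1 + 5*C2 = -2. Solving gives C1 = 1, C2 = -4/5.

q = cos(5*t)*exp(2*t) - 4*exp(2*t)*sin(5*t)/5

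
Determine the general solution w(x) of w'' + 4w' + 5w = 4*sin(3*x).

w = -3*cos(3*x)/10 - sin(3*x)/10 + C1*cos(x)*exp(-2*x) + C2*exp(-2*x)*sin(x)

Characteristic equation r² + 4r + 5 = 0 has discriminant (4)² - 4·(5) = -4 < 0, so r = -2 ± i.
Hence w_h = C1*cos(x)*exp(-2*x) + C2*exp(-2*x)*sin(x).
Try w_p = A*cos(3*x) + B*sin(3*x). Substituting and equating the coefficients of cos(3x) and sin(3x) gives A = -3/10, B = -1/10, so w_p = -3*cos(3*x)/10 - sin(3*x)/10.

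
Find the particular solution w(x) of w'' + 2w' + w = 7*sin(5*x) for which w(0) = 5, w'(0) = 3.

Characteristic equation r² + 2r + 1 = 0 has discriminant (2)² - 4·(1) = 0, so r = -1 is a repeated root.
Hence w_h = (C1 + C2*x)*exp(-x).
Try w_p = A*cos(5*x) + B*sin(5*x). Substituting and equating the coefficients of cos(5x) and sin(5x) gives A = -35/338, B = -42/169, so w_p = -42*sin(5*x)/169 - 35*cos(5*x)/338.
General solution: w = -42*sin(5*x)/169 - 35*cos(5*x)/338 + C1*exp(-x) + C2*x*exp(-x).
Apply the initial conditions: w(0) = -35/338 + C1 = 5 and w'(0) = -210/169 + C2 - C1 = 3. Solving gives C1 = 1725/338, C2 = 243/26.

w = -42*sin(5*x)/169 - 35*cos(5*x)/338 + 1725*exp(-x)/338 + 243*x*exp(-x)/26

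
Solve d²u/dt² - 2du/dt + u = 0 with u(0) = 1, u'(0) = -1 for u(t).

Characteristic equation r² - 2r + 1 = 0 has discriminant (-2)² - 4·(1) = 0, so r = 1 is a repeated root.
Hence u_h = (C1 + C2*t)*exp(t).
Apply the initial conditions: u(0) = C1 = 1 and u'(0) = C1 + C2 = -1. Solving gives C1 = 1, C2 = -2.

u = -2*t*exp(t) + exp(t)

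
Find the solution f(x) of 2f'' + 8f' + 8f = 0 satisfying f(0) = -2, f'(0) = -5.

Divide through by 2: f'' + 4f' + 4f = 0.
Characteristic equation r² + 4r + 4 = 0 has discriminant (4)² - 4·(4) = 0, so r = -2 is a repeated root.
Hence f_h = (C1 + C2*x)*exp(-2*x).
Apply the initial conditions: f(0) = C1 = -2 and f'(0) = C2 - 2*C1 = -5. Solving gives C1 = -2, C2 = -9.

f = -2*exp(-2*x) - 9*x*exp(-2*x)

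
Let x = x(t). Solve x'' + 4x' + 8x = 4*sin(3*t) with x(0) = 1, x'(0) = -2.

x = -48*cos(3*t)/145 - 4*sin(3*t)/145 + 54*exp(-2*t)*sin(2*t)/145 + 193*cos(2*t)*exp(-2*t)/145

Characteristic equation r² + 4r + 8 = 0 has discriminant (4)² - 4·(8) = -16 < 0, so r = -2 ± 2i.
Hence x_h = C1*cos(2*t)*exp(-2*t) + C2*exp(-2*t)*sin(2*t).
Try x_p = A*cos(3*t) + B*sin(3*t). Substituting and equating the coefficients of cos(3t) and sin(3t) gives A = -48/145, B = -4/145, so x_p = -48*cos(3*t)/145 - 4*sin(3*t)/145.
General solution: x = -48*cos(3*t)/145 - 4*sin(3*t)/145 + C1*cos(2*t)*exp(-2*t) + C2*exp(-2*t)*sin(2*t).
Apply the initial conditions: x(0) = -48/145 + C1 = 1 and x'(0) = -12/145 - 2*C1 + 2*C2 = -2. Solving gives C1 = 193/145, C2 = 54/145.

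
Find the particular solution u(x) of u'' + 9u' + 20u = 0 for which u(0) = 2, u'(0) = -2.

Characteristic equation r² + 9r + 20 = 0 factors as (r + 5)(r + 4) = 0, so r = -5, -4.
Hence u_h = C1*exp(-5*x) + C2*exp(-4*x).
Apply the initial conditions: u(0) = C1 + C2 = 2 and u'(0) = -5*C1 - 4*C2 = -2. Solving gives C1 = -6, C2 = 8.

u = -6*exp(-5*x) + 8*exp(-4*x)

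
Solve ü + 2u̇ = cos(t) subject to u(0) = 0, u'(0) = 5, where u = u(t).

Characteristic equation r² + 2r = 0 factors as (r + 2)r = 0, so r = -2, 0.
Hence u_h = C1*exp(-2*t) + C2.
Try u_p = A*cos(t) + B*sin(t). Substituting and equating the coefficients of cos(t) and sin(t) gives A = -1/5, B = 2/5, so u_p = -cos(t)/5 + 2*sin(t)/5.
General solution: u = C2 - cos(t)/5 + 2*sin(t)/5 + C1*exp(-2*t).
Apply the initial conditions: u(0) = -1/5 + C1 + C2 = 0 and u'(0) = 2/5 - 2*C1 = 5. Solving gives C1 = -23/10, C2 = 5/2.

u = 5/2 - 23*exp(-2*t)/10 - cos(t)/5 + 2*sin(t)/5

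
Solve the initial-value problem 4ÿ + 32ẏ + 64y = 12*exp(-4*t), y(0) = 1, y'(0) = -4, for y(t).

y = 3*t**2*exp(-4*t)/2 + exp(-4*t)

Divide through by 4: y'' + 8y' + 16y = 3*exp(-4*t).
Characteristic equation r² + 8r + 16 = 0 has discriminant (8)² - 4·(16) = 0, so r = -4 is a repeated root.
Hence y_h = (C1 + C2*t)*exp(-4*t).
Since exp(-4*t) solves the homogeneous equation (r = -4 is a root of multiplicity 2), multiply the trial by t^2. Try y_p = A*t^2*exp(-4*t). Substituting into the equation and dividing by exp(-4*t) gives A = 3/2, so y_p = 3*t^2*exp(-4*t)/2.
General solution: y = C1*exp(-4*t) + 3*t^2*exp(-4*t)/2 + C2*t*exp(-4*t).
Apply the initial conditions: y(0) = C1 = 1 and y'(0) = C2 - 4*C1 = -4. Solving gives C1 = 1, C2 = 0.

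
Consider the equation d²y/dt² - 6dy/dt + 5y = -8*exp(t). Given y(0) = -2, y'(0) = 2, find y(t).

y = exp(5*t)/2 - 5*exp(t)/2 + 2*t*exp(t)

Characteristic equation r² - 6r + 5 = 0 factors as (r - 5)(r - 1) = 0, so r = 5, 1.
Hence y_h = C1*exp(5*t) + C2*exp(t).
Since exp(t) solves the homogeneous equation (r = 1 is a root of multiplicity 1), multiply the trial by t. Try y_p = A*t*exp(t). Substituting into the equation and dividing by exp(t) gives A = 2, so y_p = 2*t*exp(t).
General solution: y = C1*exp(5*t) + C2*exp(t) + 2*t*exp(t).
Apply the initial conditions: y(0) = C1 + C2 = -2 and y'(0) = 2 + C2 + 5*C1 = 2. Solving gives C1 = 1/2, C2 = -5/2.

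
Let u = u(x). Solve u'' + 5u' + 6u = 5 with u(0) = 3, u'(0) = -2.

Characteristic equation r² + 5r + 6 = 0 factors as (r + 2)(r + 3) = 0, so r = -2, -3.
Hence u_h = C1*exp(-2*x) + C2*exp(-3*x).
For the particular solution try u_p = A0. Substituting and matching coefficients of each power of x gives A0 = 5/6, so u_p = 5/6.
General solution: u = 5/6 + C1*exp(-2*x) + C2*exp(-3*x).
Apply the initial conditions: u(0) = 5/6 + C1 + C2 = 3 and u'(0) = -3*C2 - 2*C1 = -2. Solving gives C1 = 9/2, C2 = -7/3.

u = 5/6 - 7*exp(-3*x)/3 + 9*exp(-2*x)/2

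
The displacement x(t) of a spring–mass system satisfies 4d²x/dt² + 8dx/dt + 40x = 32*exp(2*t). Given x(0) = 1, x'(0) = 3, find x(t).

x = 4*exp(2*t)/9 + 5*cos(3*t)*exp(-t)/9 + 8*exp(-t)*sin(3*t)/9

Divide through by 4: x'' + 2x' + 10x = 8*exp(2*t).
Characteristic equation r² + 2r + 10 = 0 has discriminant (2)² - 4·(10) = -36 < 0, so r = -1 ± 3i.
Hence x_h = C1*cos(3*t)*exp(-t) + C2*exp(-t)*sin(3*t).
Try x_p = A*exp(2*t). Substituting into the equation and dividing by exp(2*t) gives A = 4/9, so x_p = 4*exp(2*t)/9.
General solution: x = 4*exp(2*t)/9 + C1*cos(3*t)*exp(-t) + C2*exp(-t)*sin(3*t).
Apply the initial conditions: x(0) = 4/9 + C1 = 1 and x'(0) = 8/9 - C1 + 3*C2 = 3. Solving gives C1 = 5/9, C2 = 8/9.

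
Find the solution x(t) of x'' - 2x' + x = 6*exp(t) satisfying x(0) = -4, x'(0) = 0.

Characteristic equation r² - 2r + 1 = 0 has discriminant (-2)² - 4·(1) = 0, so r = 1 is a repeated root.
Hence x_h = (C1 + C2*t)*exp(t).
Since exp(t) solves the homogeneous equation (r = 1 is a root of multiplicity 2), multiply the trial by t^2. Try x_p = A*t^2*exp(t). Substituting into the equation and dividing by exp(t) gives A = 3, so x_p = 3*t^2*exp(t).
General solution: x = C1*exp(t) + 3*t^2*exp(t) + C2*t*exp(t).
Apply the initial conditions: x(0) = C1 = -4 and x'(0) = C1 + C2 = 0. Solving gives C1 = -4, C2 = 4.

x = -4*exp(t) + 3*t**2*exp(t) + 4*t*exp(t)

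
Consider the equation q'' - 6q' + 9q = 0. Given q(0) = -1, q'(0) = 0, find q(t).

q = -exp(3*t) + 3*t*exp(3*t)

Characteristic equation r² - 6r + 9 = 0 has discriminant (-6)² - 4·(9) = 0, so r = 3 is a repeated root.
Hence q_h = (C1 + C2*t)*exp(3*t).
Apply the initial conditions: q(0) = C1 = -1 and q'(0) = C2 + 3*C1 = 0. Solving gives C1 = -1, C2 = 3.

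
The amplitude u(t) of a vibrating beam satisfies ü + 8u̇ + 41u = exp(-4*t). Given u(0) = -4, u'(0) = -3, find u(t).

Characteristic equation r² + 8r + 41 = 0 has discriminant (8)² - 4·(41) = -100 < 0, so r = -4 ± 5i.
Hence u_h = C1*cos(5*t)*exp(-4*t) + C2*exp(-4*t)*sin(5*t).
Try u_p = A*exp(-4*t). Substituting into the equation and dividing by exp(-4*t) gives A = 1/25, so u_p = exp(-4*t)/25.
General solution: u = exp(-4*t)/25 + C1*cos(5*t)*exp(-4*t) + C2*exp(-4*t)*sin(5*t).
Apply the initial conditions: u(0) = 1/25 + C1 = -4 and u'(0) = -4/25 - 4*C1 + 5*C2 = -3. Solving gives C1 = -101/25, C2 = -19/5.

u = exp(-4*t)/25 - 101*cos(5*t)*exp(-4*t)/25 - 19*exp(-4*t)*sin(5*t)/5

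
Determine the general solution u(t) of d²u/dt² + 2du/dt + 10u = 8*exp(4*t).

Characteristic equation r² + 2r + 10 = 0 has discriminant (2)² - 4·(10) = -36 < 0, so r = -1 ± 3i.
Hence u_h = C1*cos(3*t)*exp(-t) + C2*exp(-t)*sin(3*t).
Try u_p = A*exp(4*t). Substituting into the equation and dividing by exp(4*t) gives A = 4/17, so u_p = 4*exp(4*t)/17.

u = 4*exp(4*t)/17 + C1*cos(3*t)*exp(-t) + C2*exp(-t)*sin(3*t)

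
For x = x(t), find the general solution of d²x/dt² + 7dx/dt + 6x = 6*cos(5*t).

x = -57*cos(5*t)/793 + 105*sin(5*t)/793 + C1*exp(-t) + C2*exp(-6*t)

Characteristic equation r² + 7r + 6 = 0 factors as (r + 1)(r + 6) = 0, so r = -1, -6.
Hence x_h = C1*exp(-t) + C2*exp(-6*t).
Try x_p = A*cos(5*t) + B*sin(5*t). Substituting and equating the coefficients of cos(5t) and sin(5t) gives A = -57/793, B = 105/793, so x_p = -57*cos(5*t)/793 + 105*sin(5*t)/793.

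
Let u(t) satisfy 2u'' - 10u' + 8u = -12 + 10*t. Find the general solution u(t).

Divide through by 2: u'' - 5u' + 4u = -6 + 5*t.
Characteristic equation r² - 5r + 4 = 0 factors as (r - 4)(r - 1) = 0, so r = 4, 1.
Hence u_h = C1*exp(4*t) + C2*exp(t).
For the particular solution try u_p = A0 + A1*t. Substituting and matching coefficients of each power of t gives A0 = 1/16, A1 = 5/4, so u_p = 1/16 + 5*t/4.

u = 1/16 + 5*t/4 + C1*exp(4*t) + C2*exp(t)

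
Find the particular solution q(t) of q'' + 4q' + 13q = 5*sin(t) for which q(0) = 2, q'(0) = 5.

Characteristic equation r² + 4r + 13 = 0 has discriminant (4)² - 4·(13) = -36 < 0, so r = -2 ± 3i.
Hence q_h = C1*cos(3*t)*exp(-2*t) + C2*exp(-2*t)*sin(3*t).
Try q_p = A*cos(t) + B*sin(t). Substituting and equating the coefficients of cos(t) and sin(t) gives A = -1/8, B = 3/8, so q_p = -cos(t)/8 + 3*sin(t)/8.
General solution: q = -cos(t)/8 + 3*sin(t)/8 + C1*cos(3*t)*exp(-2*t) + C2*exp(-2*t)*sin(3*t).
Apply the initial conditions: q(0) = -1/8 + C1 = 2 and q'(0) = 3/8 - 2*C1 + 3*C2 = 5. Solving gives C1 = 17/8, C2 = 71/24.

q = -cos(t)/8 + 3*sin(t)/8 + 17*cos(3*t)*exp(-2*t)/8 + 71*exp(-2*t)*sin(3*t)/24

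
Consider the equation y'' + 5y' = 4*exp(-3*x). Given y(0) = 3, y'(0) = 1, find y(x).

Characteristic equation r² + 5r = 0 factors as (r + 5)r = 0, so r = -5, 0.
Hence y_h = C1*exp(-5*x) + C2.
Try y_p = A*exp(-3*x). Substituting into the equation and dividing by exp(-3*x) gives A = -2/3, so y_p = -2*exp(-3*x)/3.
General solution: y = C2 - 2*exp(-3*x)/3 + C1*exp(-5*x).
Apply the initial conditions: y(0) = -2/3 + C1 + C2 = 3 and y'(0) = 2 - 5*C1 = 1. Solving gives C1 = 1/5, C2 = 52/15.

y = 52/15 - 2*exp(-3*x)/3 + exp(-5*x)/5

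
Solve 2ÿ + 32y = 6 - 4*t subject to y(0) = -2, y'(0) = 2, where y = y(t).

Divide through by 2: y'' + 16y = 3 - 2*t.
Characteristic equation r² + 16 = 0 has discriminant (0)² - 4·(16) = -64 < 0, so r = ± 4i.
Hence y_h = C1*cos(4*t) + C2*sin(4*t).
For the particular solution try y_p = A0 + A1*t. Substituting and matching coefficients of each power of t gives A0 = 3/16, A1 = -1/8, so y_p = 3/16 - t/8.
General solution: y = 3/16 - t/8 + C1*cos(4*t) + C2*sin(4*t).
Apply the initial conditions: y(0) = 3/16 + C1 = -2 and y'(0) = -1/8 + 4*C2 = 2. Solving gives C1 = -35/16, C2 = 17/32.

y = 3/16 - 35*cos(4*t)/16 - t/8 + 17*sin(4*t)/32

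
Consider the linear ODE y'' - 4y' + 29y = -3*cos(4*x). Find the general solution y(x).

Characteristic equation r² - 4r + 29 = 0 has discriminant (-4)² - 4·(29) = -100 < 0, so r = 2 ± 5i.
Hence y_h = C1*cos(5*x)*exp(2*x) + C2*exp(2*x)*sin(5*x).
Try y_p = A*cos(4*x) + B*sin(4*x). Substituting and equating the coefficients of cos(4x) and sin(4x) gives A = -39/425, B = 48/425, so y_p = -39*cos(4*x)/425 + 48*sin(4*x)/425.

y = -39*cos(4*x)/425 + 48*sin(4*x)/425 + C1*cos(5*x)*exp(2*x) + C2*exp(2*x)*sin(5*x)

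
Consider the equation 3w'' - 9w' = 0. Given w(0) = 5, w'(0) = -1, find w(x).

Divide through by 3: w'' - 3w' = 0.
Characteristic equation r² - 3r = 0 factors as (r - 3)r = 0, so r = 3, 0.
Hence w_h = C1*exp(3*x) + C2.
Apply the initial conditions: w(0) = C1 + C2 = 5 and w'(0) = 3*C1 = -1. Solving gives C1 = -1/3, C2 = 16/3.

w = 16/3 - exp(3*x)/3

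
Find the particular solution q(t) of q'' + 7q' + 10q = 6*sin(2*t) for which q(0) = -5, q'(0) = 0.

Characteristic equation r² + 7r + 10 = 0 factors as (r + 2)(r + 5) = 0, so r = -2, -5.
Hence q_h = C1*exp(-2*t) + C2*exp(-5*t).
Try q_p = A*cos(2*t) + B*sin(2*t). Substituting and equating the coefficients of cos(2t) and sin(2t) gives A = -21/58, B = 9/58, so q_p = -21*cos(2*t)/58 + 9*sin(2*t)/58.
General solution: q = -21*cos(2*t)/58 + 9*sin(2*t)/58 + C1*exp(-2*t) + C2*exp(-5*t).
Apply the initial conditions: q(0) = -21/58 + C1 + C2 = -5 and q'(0) = 9/29 - 5*C2 - 2*C1 = 0. Solving gives C1 = -47/6, C2 = 278/87.

q = -47*exp(-2*t)/6 - 21*cos(2*t)/58 + 9*sin(2*t)/58 + 278*exp(-5*t)/87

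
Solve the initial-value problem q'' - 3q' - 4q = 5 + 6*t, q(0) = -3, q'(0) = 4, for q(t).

Characteristic equation r² - 3r - 4 = 0 factors as (r + 1)(r - 4) = 0, so r = -1, 4.
Hence q_h = C1*exp(-t) + C2*exp(4*t).
For the particular solution try q_p = A0 + A1*t. Substituting and matching coefficients of each power of t gives A0 = -1/8, A1 = -3/2, so q_p = -1/8 - 3*t/2.
General solution: q = -1/8 - 3*t/2 + C1*exp(-t) + C2*exp(4*t).
Apply the initial conditions: q(0) = -1/8 + C1 + C2 = -3 and q'(0) = -3/2 - C1 + 4*C2 = 4. Solving gives C1 = -17/5, C2 = 21/40.

q = -1/8 - 17*exp(-t)/5 - 3*t/2 + 21*exp(4*t)/40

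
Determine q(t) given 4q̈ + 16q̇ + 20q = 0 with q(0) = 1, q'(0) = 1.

q = cos(t)*exp(-2*t) + 3*exp(-2*t)*sin(t)

Divide through by 4: q'' + 4q' + 5q = 0.
Characteristic equation r² + 4r + 5 = 0 has discriminant (4)² - 4·(5) = -4 < 0, so r = -2 ± i.
Hence q_h = C1*cos(t)*exp(-2*t) + C2*exp(-2*t)*sin(t).
Apply the initial conditions: q(0) = C1 = 1 and q'(0) = C2 - 2*C1 = 1. Solving gives C1 = 1, C2 = 3.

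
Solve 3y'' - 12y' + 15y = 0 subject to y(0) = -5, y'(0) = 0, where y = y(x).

Divide through by 3: y'' - 4y' + 5y = 0.
Characteristic equation r² - 4r + 5 = 0 has discriminant (-4)² - 4·(5) = -4 < 0, so r = 2 ± i.
Hence y_h = C1*cos(x)*exp(2*x) + C2*exp(2*x)*sin(x).
Apply the initial conditions: y(0) = C1 = -5 and y'(0) = C2 + 2*C1 = 0. Solving gives C1 = -5, C2 = 10.

y = -5*cos(x)*exp(2*x) + 10*exp(2*x)*sin(x)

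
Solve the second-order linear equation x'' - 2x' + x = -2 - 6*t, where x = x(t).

x = -14 - 6*t + C1*exp(t) + C2*t*exp(t)

Characteristic equation r² - 2r + 1 = 0 has discriminant (-2)² - 4·(1) = 0, so r = 1 is a repeated root.
Hence x_h = (C1 + C2*t)*exp(t).
For the particular solution try x_p = A0 + A1*t. Substituting and matching coefficients of each power of t gives A0 = -14, A1 = -6, so x_p = -14 - 6*t.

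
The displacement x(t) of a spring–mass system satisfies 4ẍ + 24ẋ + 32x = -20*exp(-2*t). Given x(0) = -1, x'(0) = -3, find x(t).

Divide through by 4: x'' + 6x' + 8x = -5*exp(-2*t).
Characteristic equation r² + 6r + 8 = 0 factors as (r + 4)(r + 2) = 0, so r = -4, -2.
Hence x_h = C1*exp(-4*t) + C2*exp(-2*t).
Since exp(-2*t) solves the homogeneous equation (r = -2 is a root of multiplicity 1), multiply the trial by t. Try x_p = A*t*exp(-2*t). Substituting into the equation and dividing by exp(-2*t) gives A = -5/2, so x_p = -5*t*exp(-2*t)/2.
General solution: x = C1*exp(-4*t) + C2*exp(-2*t) - 5*t*exp(-2*t)/2.
Apply the initial conditions: x(0) = C1 + C2 = -1 and x'(0) = -5/2 - 4*C1 - 2*C2 = -3. Solving gives C1 = 5/4, C2 = -9/4.

x = -9*exp(-2*t)/4 + 5*exp(-4*t)/4 - 5*t*exp(-2*t)/2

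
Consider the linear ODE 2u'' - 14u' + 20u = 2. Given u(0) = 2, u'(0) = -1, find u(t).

Divide through by 2: u'' - 7u' + 10u = 1.
Characteristic equation r² - 7r + 10 = 0 factors as (r - 2)(r - 5) = 0, so r = 2, 5.
Hence u_h = C1*exp(2*t) + C2*exp(5*t).
For the particular solution try u_p = A0. Substituting and matching coefficients of each power of t gives A0 = 1/10, so u_p = 1/10.
General solution: u = 1/10 + C1*exp(2*t) + C2*exp(5*t).
Apply the initial conditions: u(0) = 1/10 + C1 + C2 = 2 and u'(0) = 2*C1 + 5*C2 = -1. Solving gives C1 = 7/2, C2 = -8/5.

u = 1/10 - 8*exp(5*t)/5 + 7*exp(2*t)/2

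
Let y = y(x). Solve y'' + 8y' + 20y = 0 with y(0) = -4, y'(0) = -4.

y = -10*exp(-4*x)*sin(2*x) - 4*cos(2*x)*exp(-4*x)

Characteristic equation r² + 8r + 20 = 0 has discriminant (8)² - 4·(20) = -16 < 0, so r = -4 ± 2i.
Hence y_h = C1*cos(2*x)*exp(-4*x) + C2*exp(-4*x)*sin(2*x).
Apply the initial conditions: y(0) = C1 = -4 and y'(0) = -4*C1 + 2*C2 = -4. Solving gives C1 = -4, C2 = -10.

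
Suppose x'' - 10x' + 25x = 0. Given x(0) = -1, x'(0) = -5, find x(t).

x = -exp(5*t)

Characteristic equation r² - 10r + 25 = 0 has discriminant (-10)² - 4·(25) = 0, so r = 5 is a repeated root.
Hence x_h = (C1 + C2*t)*exp(5*t).
Apply the initial conditions: x(0) = C1 = -1 and x'(0) = C2 + 5*C1 = -5. Solving gives C1 = -1, C2 = 0.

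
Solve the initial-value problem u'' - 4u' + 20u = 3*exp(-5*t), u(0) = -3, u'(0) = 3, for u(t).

u = 3*exp(-5*t)/65 - 198*cos(4*t)*exp(2*t)/65 + 303*exp(2*t)*sin(4*t)/130

Characteristic equation r² - 4r + 20 = 0 has discriminant (-4)² - 4·(20) = -64 < 0, so r = 2 ± 4i.
Hence u_h = C1*cos(4*t)*exp(2*t) + C2*exp(2*t)*sin(4*t).
Try u_p = A*exp(-5*t). Substituting into the equation and dividing by exp(-5*t) gives A = 3/65, so u_p = 3*exp(-5*t)/65.
General solution: u = 3*exp(-5*t)/65 + C1*cos(4*t)*exp(2*t) + C2*exp(2*t)*sin(4*t).
Apply the initial conditions: u(0) = 3/65 + C1 = -3 and u'(0) = -3/13 + 2*C1 + 4*C2 = 3. Solving gives C1 = -198/65, C2 = 303/130.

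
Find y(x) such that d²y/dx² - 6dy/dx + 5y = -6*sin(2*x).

Characteristic equation r² - 6r + 5 = 0 factors as (r - 1)(r - 5) = 0, so r = 1, 5.
Hence y_h = C1*exp(x) + C2*exp(5*x).
Try y_p = A*cos(2*x) + B*sin(2*x). Substituting and equating the coefficients of cos(2x) and sin(2x) gives A = -72/145, B = -6/145, so y_p = -72*cos(2*x)/145 - 6*sin(2*x)/145.

y = -72*cos(2*x)/145 - 6*sin(2*x)/145 + C1*exp(x) + C2*exp(5*x)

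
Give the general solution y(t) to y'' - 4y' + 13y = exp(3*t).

Characteristic equation r² - 4r + 13 = 0 has discriminant (-4)² - 4·(13) = -36 < 0, so r = 2 ± 3i.
Hence y_h = C1*cos(3*t)*exp(2*t) + C2*exp(2*t)*sin(3*t).
Try y_p = A*exp(3*t). Substituting into the equation and dividing by exp(3*t) gives A = 1/10, so y_p = exp(3*t)/10.

y = exp(3*t)/10 + C1*cos(3*t)*exp(2*t) + C2*exp(2*t)*sin(3*t)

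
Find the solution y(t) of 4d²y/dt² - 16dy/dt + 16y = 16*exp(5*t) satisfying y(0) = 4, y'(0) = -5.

Divide through by 4: y'' - 4y' + 4y = 4*exp(5*t).
Characteristic equation r² - 4r + 4 = 0 has discriminant (-4)² - 4·(4) = 0, so r = 2 is a repeated root.
Hence y_h = (C1 + C2*t)*exp(2*t).
Try y_p = A*exp(5*t). Substituting into the equation and dividing by exp(5*t) gives A = 4/9, so y_p = 4*exp(5*t)/9.
General solution: y = 4*exp(5*t)/9 + C1*exp(2*t) + C2*t*exp(2*t).
Apply the initial conditions: y(0) = 4/9 + C1 = 4 and y'(0) = 20/9 + C2 + 2*C1 = -5. Solving gives C1 = 32/9, C2 = -43/3.

y = 4*exp(5*t)/9 + 32*exp(2*t)/9 - 43*t*exp(2*t)/3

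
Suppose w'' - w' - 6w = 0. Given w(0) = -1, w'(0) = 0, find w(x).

Characteristic equation r² - r - 6 = 0 factors as (r - 3)(r + 2) = 0, so r = 3, -2.
Hence w_h = C1*exp(3*x) + C2*exp(-2*x).
Apply the initial conditions: w(0) = C1 + C2 = -1 and w'(0) = -2*C2 + 3*C1 = 0. Solving gives C1 = -2/5, C2 = -3/5.

w = -3*exp(-2*x)/5 - 2*exp(3*x)/5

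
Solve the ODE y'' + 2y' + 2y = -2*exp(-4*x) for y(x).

Characteristic equation r² + 2r + 2 = 0 has discriminant (2)² - 4·(2) = -4 < 0, so r = -1 ± i.
Hence y_h = C1*cos(x)*exp(-x) + C2*exp(-x)*sin(x).
Try y_p = A*exp(-4*x). Substituting into the equation and dividing by exp(-4*x) gives A = -1/5, so y_p = -exp(-4*x)/5.

y = -exp(-4*x)/5 + C1*cos(x)*exp(-x) + C2*exp(-x)*sin(x)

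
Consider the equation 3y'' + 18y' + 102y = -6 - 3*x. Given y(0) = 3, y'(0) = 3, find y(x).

Divide through by 3: y'' + 6y' + 34y = -2 - x.
Characteristic equation r² + 6r + 34 = 0 has discriminant (6)² - 4·(34) = -100 < 0, so r = -3 ± 5i.
Hence y_h = C1*cos(5*x)*exp(-3*x) + C2*exp(-3*x)*sin(5*x).
For the particular solution try y_p = A0 + A1*x. Substituting and matching coefficients of each power of x gives A0 = -31/578, A1 = -1/34, so y_p = -31/578 - x/34.
General solution: y = -31/578 - x/34 + C1*cos(5*x)*exp(-3*x) + C2*exp(-3*x)*sin(5*x).
Apply the initial conditions: y(0) = -31/578 + C1 = 3 and y'(0) = -1/34 - 3*C1 + 5*C2 = 3. Solving gives C1 = 1765/578, C2 = 3523/1445.

y = -31/578 - x/34 + 1765*cos(5*x)*exp(-3*x)/578 + 3523*exp(-3*x)*sin(5*x)/1445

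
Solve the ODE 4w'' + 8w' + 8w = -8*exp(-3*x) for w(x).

w = -2*exp(-3*x)/5 + C1*cos(x)*exp(-x) + C2*exp(-x)*sin(x)

Divide through by 4: w'' + 2w' + 2w = -2*exp(-3*x).
Characteristic equation r² + 2r + 2 = 0 has discriminant (2)² - 4·(2) = -4 < 0, so r = -1 ± i.
Hence w_h = C1*cos(x)*exp(-x) + C2*exp(-x)*sin(x).
Try w_p = A*exp(-3*x). Substituting into the equation and dividing by exp(-3*x) gives A = -2/5, so w_p = -2*exp(-3*x)/5.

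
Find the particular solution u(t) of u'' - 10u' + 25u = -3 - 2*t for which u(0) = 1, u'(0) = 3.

Characteristic equation r² - 10r + 25 = 0 has discriminant (-10)² - 4·(25) = 0, so r = 5 is a repeated root.
Hence u_h = (C1 + C2*t)*exp(5*t).
For the particular solution try u_p = A0 + A1*t. Substituting and matching coefficients of each power of t gives A0 = -19/125, A1 = -2/25, so u_p = -19/125 - 2*t/25.
General solution: u = -19/125 - 2*t/25 + C1*exp(5*t) + C2*t*exp(5*t).
Apply the initial conditions: u(0) = -19/125 + C1 = 1 and u'(0) = -2/25 + C2 + 5*C1 = 3. Solving gives C1 = 144/125, C2 = -67/25.

u = -19/125 - 2*t/25 + 144*exp(5*t)/125 - 67*t*exp(5*t)/25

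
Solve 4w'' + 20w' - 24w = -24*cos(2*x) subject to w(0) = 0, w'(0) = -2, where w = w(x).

Divide through by 4: w'' + 5w' - 6w = -6*cos(2*x).
Characteristic equation r² + 5r - 6 = 0 factors as (r - 1)(r + 6) = 0, so r = 1, -6.
Hence w_h = C1*exp(x) + C2*exp(-6*x).
Try w_p = A*cos(2*x) + B*sin(2*x). Substituting and equating the coefficients of cos(2x) and sin(2x) gives A = 3/10, B = -3/10, so w_p = -3*sin(2*x)/10 + 3*cos(2*x)/10.
General solution: w = -3*sin(2*x)/10 + 3*cos(2*x)/10 + C1*exp(x) + C2*exp(-6*x).
Apply the initial conditions: w(0) = 3/10 + C1 + C2 = 0 and w'(0) = -3/5 + C1 - 6*C2 = -2. Solving gives C1 = -16/35, C2 = 11/70.

w = -16*exp(x)/35 - 3*sin(2*x)/10 + 3*cos(2*x)/10 + 11*exp(-6*x)/70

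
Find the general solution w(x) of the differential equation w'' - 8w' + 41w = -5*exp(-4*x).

w = -5*exp(-4*x)/89 + C1*cos(5*x)*exp(4*x) + C2*exp(4*x)*sin(5*x)

Characteristic equation r² - 8r + 41 = 0 has discriminant (-8)² - 4·(41) = -100 < 0, so r = 4 ± 5i.
Hence w_h = C1*cos(5*x)*exp(4*x) + C2*exp(4*x)*sin(5*x).
Try w_p = A*exp(-4*x). Substituting into the equation and dividing by exp(-4*x) gives A = -5/89, so w_p = -5*exp(-4*x)/89.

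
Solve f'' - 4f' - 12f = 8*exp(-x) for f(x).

Characteristic equation r² - 4r - 12 = 0 factors as (r - 6)(r + 2) = 0, so r = 6, -2.
Hence f_h = C1*exp(6*x) + C2*exp(-2*x).
Try f_p = A*exp(-x). Substituting into the equation and dividing by exp(-x) gives A = -8/7, so f_p = -8*exp(-x)/7.

f = -8*exp(-x)/7 + C1*exp(6*x) + C2*exp(-2*x)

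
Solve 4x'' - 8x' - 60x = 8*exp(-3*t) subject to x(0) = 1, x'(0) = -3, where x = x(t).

Divide through by 4: x'' - 2x' - 15x = 2*exp(-3*t).
Characteristic equation r² - 2r - 15 = 0 factors as (r - 5)(r + 3) = 0, so r = 5, -3.
Hence x_h = C1*exp(5*t) + C2*exp(-3*t).
Since exp(-3*t) solves the homogeneous equation (r = -3 is a root of multiplicity 1), multiply the trial by t. Try x_p = A*t*exp(-3*t). Substituting into the equation and dividing by exp(-3*t) gives A = -1/4, so x_p = -t*exp(-3*t)/4.
General solution: x = C1*exp(5*t) + C2*exp(-3*t) - t*exp(-3*t)/4.
Apply the initial conditions: x(0) = C1 + C2 = 1 and x'(0) = -1/4 - 3*C2 + 5*C1 = -3. Solving gives C1 = 1/32, C2 = 31/32.

x = exp(5*t)/32 + 31*exp(-3*t)/32 - t*exp(-3*t)/4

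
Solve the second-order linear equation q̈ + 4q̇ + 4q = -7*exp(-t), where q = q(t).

Characteristic equation r² + 4r + 4 = 0 has discriminant (4)² - 4·(4) = 0, so r = -2 is a repeated root.
Hence q_h = (C1 + C2*t)*exp(-2*t).
Try q_p = A*exp(-t). Substituting into the equation and dividing by exp(-t) gives A = -7, so q_p = -7*exp(-t).

q = -7*exp(-t) + C1*exp(-2*t) + C2*t*exp(-2*t)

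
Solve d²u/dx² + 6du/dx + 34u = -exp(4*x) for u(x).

u = -exp(4*x)/74 + C1*cos(5*x)*exp(-3*x) + C2*exp(-3*x)*sin(5*x)

Characteristic equation r² + 6r + 34 = 0 has discriminant (6)² - 4·(34) = -100 < 0, so r = -3 ± 5i.
Hence u_h = C1*cos(5*x)*exp(-3*x) + C2*exp(-3*x)*sin(5*x).
Try u_p = A*exp(4*x). Substituting into the equation and dividing by exp(4*x) gives A = -1/74, so u_p = -exp(4*x)/74.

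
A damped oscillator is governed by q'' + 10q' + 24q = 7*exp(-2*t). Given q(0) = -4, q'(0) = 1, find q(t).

Characteristic equation r² + 10r + 24 = 0 factors as (r + 6)(r + 4) = 0, so r = -6, -4.
Hence q_h = C1*exp(-6*t) + C2*exp(-4*t).
Try q_p = A*exp(-2*t). Substituting into the equation and dividing by exp(-2*t) gives A = 7/8, so q_p = 7*exp(-2*t)/8.
General solution: q = 7*exp(-2*t)/8 + C1*exp(-6*t) + C2*exp(-4*t).
Apply the initial conditions: q(0) = 7/8 + C1 + C2 = -4 and q'(0) = -7/4 - 6*C1 - 4*C2 = 1. Solving gives C1 = 67/8, C2 = -53/4.

q = -53*exp(-4*t)/4 + 7*exp(-2*t)/8 + 67*exp(-6*t)/8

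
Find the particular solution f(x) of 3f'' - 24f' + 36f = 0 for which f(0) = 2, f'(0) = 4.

Divide through by 3: f'' - 8f' + 12f = 0.
Characteristic equation r² - 8r + 12 = 0 factors as (r - 6)(r - 2) = 0, so r = 6, 2.
Hence f_h = C1*exp(6*x) + C2*exp(2*x).
Apply the initial conditions: f(0) = C1 + C2 = 2 and f'(0) = 2*C2 + 6*C1 = 4. Solving gives C1 = 0, C2 = 2.

f = 2*exp(2*x)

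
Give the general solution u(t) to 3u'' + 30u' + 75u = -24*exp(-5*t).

u = C1*exp(-5*t) - 4*t**2*exp(-5*t) + C2*t*exp(-5*t)

Divide through by 3: u'' + 10u' + 25u = -8*exp(-5*t).
Characteristic equation r² + 10r + 25 = 0 has discriminant (10)² - 4·(25) = 0, so r = -5 is a repeated root.
Hence u_h = (C1 + C2*t)*exp(-5*t).
Since exp(-5*t) solves the homogeneous equation (r = -5 is a root of multiplicity 2), multiply the trial by t^2. Try u_p = A*t^2*exp(-5*t). Substituting into the equation and dividing by exp(-5*t) gives A = -4, so u_p = -4*t^2*exp(-5*t).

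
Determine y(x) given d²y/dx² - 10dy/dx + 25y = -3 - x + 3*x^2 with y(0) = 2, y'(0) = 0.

y = -67/625 + 3*x**2/25 + 7*x/125 + 1317*exp(5*x)/625 - 1324*x*exp(5*x)/125

Characteristic equation r² - 10r + 25 = 0 has discriminant (-10)² - 4·(25) = 0, so r = 5 is a repeated root.
Hence y_h = (C1 + C2*x)*exp(5*x).
For the particular solution try y_p = A0 + A1*x + A2*x^2. Substituting and matching coefficients of each power of x gives A0 = -67/625, A1 = 7/125, A2 = 3/25, so y_p = -67/625 + 3*x^2/25 + 7*x/125.
General solution: y = -67/625 + 3*x^2/25 + 7*x/125 + C1*exp(5*x) + C2*x*exp(5*x).
Apply the initial conditions: y(0) = -67/625 + C1 = 2 and y'(0) = 7/125 + C2 + 5*C1 = 0. Solving gives C1 = 1317/625, C2 = -1324/125.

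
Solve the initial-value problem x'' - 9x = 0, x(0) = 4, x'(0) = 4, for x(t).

x = 4*exp(-3*t)/3 + 8*exp(3*t)/3

Characteristic equation r² - 9 = 0 factors as (r - 3)(r + 3) = 0, so r = 3, -3.
Hence x_h = C1*exp(3*t) + C2*exp(-3*t).
Apply the initial conditions: x(0) = C1 + C2 = 4 and x'(0) = -3*C2 + 3*C1 = 4. Solving gives C1 = 8/3, C2 = 4/3.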